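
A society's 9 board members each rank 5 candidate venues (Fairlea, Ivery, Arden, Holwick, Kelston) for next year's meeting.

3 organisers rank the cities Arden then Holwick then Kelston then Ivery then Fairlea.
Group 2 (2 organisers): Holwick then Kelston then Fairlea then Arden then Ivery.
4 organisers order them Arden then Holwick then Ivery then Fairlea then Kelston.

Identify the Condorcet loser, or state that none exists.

Head-to-head results (9 organisers):
Fairlea vs Ivery: Fairlea preferred on 2 ballots; Ivery wins 7–2.
Fairlea vs Arden: Fairlea is ranked higher on 2 ballots, Arden on 7. Arden wins 7–2.
Fairlea vs Holwick: 0 to 9, Holwick.
Fairlea vs Kelston: 4 to 5, Kelston.
Ivery vs Arden: 0 for Ivery, 9 for Arden — Arden by 9–0.
Ivery vs Holwick: Ivery preferred on 0 ballots; Holwick wins 9–0.
Ivery–Kelston: Kelston 5–4.
Arden–Holwick: Arden 7–2.
Arden vs Kelston: Arden is ranked higher on 3+4 = 7 ballots, Kelston on 2. Arden wins 7–2.
Holwick vs Kelston: Holwick, 9–0.
Fairlea is beaten in every head-to-head and is the Condorcet loser.

Fairlea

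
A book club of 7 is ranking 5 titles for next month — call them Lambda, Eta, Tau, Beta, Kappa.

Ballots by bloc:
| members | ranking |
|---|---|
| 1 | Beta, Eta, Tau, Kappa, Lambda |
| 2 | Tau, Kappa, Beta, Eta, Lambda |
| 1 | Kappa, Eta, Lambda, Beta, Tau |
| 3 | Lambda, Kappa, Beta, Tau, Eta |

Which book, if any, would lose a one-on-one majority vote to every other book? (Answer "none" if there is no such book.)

Head-to-head results (7 members):
Lambda vs Eta: Lambda preferred on 3 ballots; Eta wins 4–3.
Lambda vs Tau: Lambda preferred on 1+3 = 4 ballots; Lambda wins 4–3.
Lambda vs Beta: Lambda wins 4–3.
Lambda–Kappa: Kappa 4–3.
Eta–Tau: Tau 5–2.
Eta vs Beta: Eta preferred on 1 ballot; Beta wins 6–1.
Eta vs Kappa: Kappa, 6–1.
Tau–Beta: Beta 5–2.
Tau vs Kappa: 1+2 = 3 for Tau, 4 for Kappa — Kappa by 4–3.
Beta vs Kappa: Beta is ranked higher on 1 ballot, Kappa on 6. Kappa wins 6–1.
No book is winless: Lambda beats Tau; Eta beats Lambda; Tau beats Eta; Beta beats Eta; Kappa beats Lambda. There is no Condorcet loser.

none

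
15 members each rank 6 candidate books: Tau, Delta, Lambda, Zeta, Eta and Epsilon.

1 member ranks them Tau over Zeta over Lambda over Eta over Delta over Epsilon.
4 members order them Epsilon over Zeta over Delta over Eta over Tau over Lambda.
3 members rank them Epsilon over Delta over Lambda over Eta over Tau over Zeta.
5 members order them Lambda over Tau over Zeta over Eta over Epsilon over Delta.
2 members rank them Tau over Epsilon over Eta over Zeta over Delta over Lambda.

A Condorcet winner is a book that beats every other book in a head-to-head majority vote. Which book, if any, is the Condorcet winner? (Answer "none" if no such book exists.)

none

Pairwise majorities:
Tau vs Delta: Tau preferred on 1+5+2 = 8 ballots; Tau wins 8–7.
Tau vs Lambda: Tau is ranked higher on 1+4+2 = 7 ballots, Lambda on 8. Lambda wins 8–7.
Tau vs Zeta: Tau is ranked higher on 1+3+5+2 = 11 ballots, Zeta on 4. Tau wins 11–4.
Tau vs Eta: 8 to 7, Tau.
Tau vs Epsilon: 8 to 7, Tau.
Delta vs Lambda: Delta is ranked higher on 4+3+2 = 9 ballots, Lambda on 6. Delta wins 9–6.
Delta vs Zeta: Delta is ranked higher on 3 ballots, Zeta on 12. Zeta wins 12–3.
Delta vs Eta: 4+3 = 7 for Delta, 8 for Eta — Eta by 8–7.
Delta vs Epsilon: Delta is ranked higher on 1 ballot, Epsilon on 14. Epsilon wins 14–1.
Lambda vs Zeta: Lambda preferred on 3+5 = 8 ballots; Lambda wins 8–7.
Lambda vs Eta: Lambda is ranked higher on 1+3+5 = 9 ballots, Eta on 6. Lambda wins 9–6.
Lambda vs Epsilon: Lambda is ranked higher on 1+5 = 6 ballots, Epsilon on 9. Epsilon wins 9–6.
Zeta vs Eta: Zeta is ranked higher on 1+4+5 = 10 ballots, Eta on 5. Zeta wins 10–5.
Zeta vs Epsilon: 1+5 = 6 for Zeta, 9 for Epsilon — Epsilon by 9–6.
Eta vs Epsilon: Eta preferred on 1+5 = 6 ballots; Epsilon wins 9–6.
Each book drops at least one matchup (Tau loses to Lambda; Delta loses to Tau; Lambda loses to Delta; Zeta loses to Tau; Eta loses to Tau; Epsilon loses to Tau); the cycle Tau beats Delta beats Lambda beats Tau rules out a Condorcet winner.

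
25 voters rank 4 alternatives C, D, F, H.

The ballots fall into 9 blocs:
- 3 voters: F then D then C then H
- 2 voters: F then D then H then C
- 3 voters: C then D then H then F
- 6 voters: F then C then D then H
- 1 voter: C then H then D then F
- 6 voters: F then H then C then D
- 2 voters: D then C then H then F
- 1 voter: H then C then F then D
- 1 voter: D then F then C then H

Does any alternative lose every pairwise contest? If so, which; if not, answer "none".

Head-to-head results (25 voters):
C vs D: C preferred on 3+6+1+6+1 = 17 ballots; C wins 17–8.
C vs F: 3+1+2+1 = 7 for C, 18 for F — F by 18–7.
C vs H: 16 to 9, C.
D–F: F 18–7.
D vs H: D is ranked higher on 3+2+3+6+2+1 = 17 ballots, H on 8. D wins 17–8.
F vs H: F wins 18–7.
Only H has no wins; H is the Condorcet loser.

H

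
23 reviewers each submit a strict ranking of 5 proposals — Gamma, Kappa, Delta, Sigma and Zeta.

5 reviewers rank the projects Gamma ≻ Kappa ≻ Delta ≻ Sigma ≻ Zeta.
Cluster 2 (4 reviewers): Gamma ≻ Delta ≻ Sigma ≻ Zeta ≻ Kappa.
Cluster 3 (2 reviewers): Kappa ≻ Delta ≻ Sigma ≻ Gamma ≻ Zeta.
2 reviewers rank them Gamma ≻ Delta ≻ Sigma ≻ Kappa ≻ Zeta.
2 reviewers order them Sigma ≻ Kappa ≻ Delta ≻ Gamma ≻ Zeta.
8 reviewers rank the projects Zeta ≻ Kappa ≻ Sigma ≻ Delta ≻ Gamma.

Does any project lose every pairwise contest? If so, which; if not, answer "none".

none

Pairwise majorities:
Gamma vs Kappa: Gamma is ranked higher on 5+4+2 = 11 ballots, Kappa on 12. Kappa wins 12–11.
Gamma vs Delta: Gamma preferred on 5+4+2 = 11 ballots; Delta wins 12–11.
Gamma vs Sigma: Sigma wins 12–11.
Gamma vs Zeta: 15 to 8, Gamma.
Kappa vs Delta: 17 to 6, Kappa.
Kappa vs Sigma: 15 to 8, Kappa.
Kappa vs Zeta: Zeta wins 12–11.
Delta vs Sigma: 5+4+2+2 = 13 for Delta, 10 for Sigma — Delta by 13–10.
Delta vs Zeta: 5+4+2+2+2 = 15 for Delta, 8 for Zeta — Delta by 15–8.
Sigma vs Zeta: Sigma preferred on 5+4+2+2+2 = 15 ballots; Sigma wins 15–8.
No project is winless: Gamma beats Zeta; Kappa beats Gamma; Delta beats Gamma; Sigma beats Gamma; Zeta beats Kappa. There is no Condorcet loser.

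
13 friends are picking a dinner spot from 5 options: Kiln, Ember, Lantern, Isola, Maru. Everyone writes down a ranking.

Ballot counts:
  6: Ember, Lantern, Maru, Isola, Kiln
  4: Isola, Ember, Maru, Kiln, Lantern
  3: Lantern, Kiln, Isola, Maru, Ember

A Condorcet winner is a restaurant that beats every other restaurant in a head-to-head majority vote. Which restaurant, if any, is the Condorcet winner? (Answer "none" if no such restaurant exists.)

Head-to-head results (13 friends):
Kiln–Ember: Ember 10–3.
Kiln vs Lantern: Lantern wins 9–4.
Kiln vs Isola: Isola wins 10–3.
Kiln vs Maru: 3 for Kiln, 10 for Maru — Maru by 10–3.
Ember–Lantern: Ember 10–3.
Ember vs Isola: 6 to 7, Isola.
Ember vs Maru: 10 to 3, Ember.
Lantern vs Isola: Lantern, 9–4.
Lantern vs Maru: 9 to 4, Lantern.
Isola vs Maru: Isola, 7–6.
Each restaurant drops at least one matchup (Kiln loses to Ember; Ember loses to Isola; Lantern loses to Ember; Isola loses to Lantern; Maru loses to Ember); the cycle Ember beats Lantern beats Isola beats Ember rules out a Condorcet winner.

none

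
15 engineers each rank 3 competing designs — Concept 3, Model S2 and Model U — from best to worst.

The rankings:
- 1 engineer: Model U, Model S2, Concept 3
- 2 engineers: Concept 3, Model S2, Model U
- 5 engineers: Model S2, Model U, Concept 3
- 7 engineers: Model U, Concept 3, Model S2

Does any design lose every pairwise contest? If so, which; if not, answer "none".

Pairwise majorities:
Concept 3 vs Model S2: 9 to 6, Concept 3.
Concept 3–Model U: Model U 13–2.
Model S2 vs Model U: Model U, 8–7.
Model S2 loses to every other design — it is the Condorcet loser.

Model S2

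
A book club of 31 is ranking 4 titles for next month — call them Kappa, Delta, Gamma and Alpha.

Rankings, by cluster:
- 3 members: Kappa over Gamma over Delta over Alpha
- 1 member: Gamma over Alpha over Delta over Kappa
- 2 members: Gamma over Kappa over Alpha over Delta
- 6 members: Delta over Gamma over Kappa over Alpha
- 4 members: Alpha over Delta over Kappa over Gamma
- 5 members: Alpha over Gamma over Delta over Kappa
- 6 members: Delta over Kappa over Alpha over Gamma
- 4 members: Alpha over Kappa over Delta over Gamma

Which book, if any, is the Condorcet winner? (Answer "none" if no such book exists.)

none

Head-to-head results (31 members):
Kappa–Delta: Delta 22–9.
Kappa–Gamma: Kappa 17–14.
Kappa vs Alpha: Kappa wins 17–14.
Delta vs Gamma: Delta, 20–11.
Delta vs Alpha: Alpha wins 16–15.
Gamma vs Alpha: Alpha wins 19–12.
Each book drops at least one matchup (Kappa loses to Delta; Delta loses to Alpha; Gamma loses to Kappa; Alpha loses to Kappa); the cycle Kappa beats Alpha beats Delta beats Kappa rules out a Condorcet winner.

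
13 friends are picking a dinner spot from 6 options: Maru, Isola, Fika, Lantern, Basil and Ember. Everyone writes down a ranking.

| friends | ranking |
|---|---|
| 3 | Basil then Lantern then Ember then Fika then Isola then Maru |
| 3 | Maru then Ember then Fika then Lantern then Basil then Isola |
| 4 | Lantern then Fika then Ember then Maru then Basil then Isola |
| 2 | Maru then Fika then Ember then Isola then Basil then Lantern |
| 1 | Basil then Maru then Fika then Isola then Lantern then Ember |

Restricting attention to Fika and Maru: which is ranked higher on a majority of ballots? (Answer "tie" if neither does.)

Fika

Ballots ranking Fika above Maru: 3 + 4 = 7.
Ballots ranking Maru above Fika: 13 − 7 = 6.
Fika wins the head-to-head 7–6.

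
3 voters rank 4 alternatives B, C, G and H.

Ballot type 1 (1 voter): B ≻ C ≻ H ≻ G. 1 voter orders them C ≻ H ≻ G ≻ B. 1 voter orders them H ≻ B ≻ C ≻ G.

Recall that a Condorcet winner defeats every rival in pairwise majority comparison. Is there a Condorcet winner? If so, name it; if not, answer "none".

none

Check each pair by majority over 3 ballots:
B vs C: B wins 2–1.
B–G: B 2–1.
B vs H: H, 2–1.
C vs G: C, 3–0.
C vs H: C wins 2–1.
G vs H: H, 3–0.
Each alternative drops at least one matchup (B loses to H; C loses to B; G loses to B; H loses to C); the cycle B → C → H → B rules out a Condorcet winner.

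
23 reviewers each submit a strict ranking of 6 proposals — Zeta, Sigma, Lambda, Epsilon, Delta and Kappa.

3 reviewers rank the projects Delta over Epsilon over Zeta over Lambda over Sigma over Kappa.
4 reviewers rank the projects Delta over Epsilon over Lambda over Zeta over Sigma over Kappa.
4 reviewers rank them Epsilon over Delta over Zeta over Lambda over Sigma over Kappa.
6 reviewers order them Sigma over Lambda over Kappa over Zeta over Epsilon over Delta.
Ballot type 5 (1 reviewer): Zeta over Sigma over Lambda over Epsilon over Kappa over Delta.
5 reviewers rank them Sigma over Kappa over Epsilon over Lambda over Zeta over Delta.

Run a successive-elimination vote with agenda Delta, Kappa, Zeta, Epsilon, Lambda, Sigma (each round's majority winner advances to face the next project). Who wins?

Sigma

Round 1: Delta vs Kappa — 11–12, Kappa advances.
Round 2: Kappa vs Zeta — 11–12, Zeta advances.
Round 3: Zeta vs Epsilon — 7–16, Epsilon advances.
Round 4: Epsilon vs Lambda — 16–7, Epsilon advances.
Round 5: Epsilon vs Sigma — 11–12, Sigma advances.
Sigma survives the agenda.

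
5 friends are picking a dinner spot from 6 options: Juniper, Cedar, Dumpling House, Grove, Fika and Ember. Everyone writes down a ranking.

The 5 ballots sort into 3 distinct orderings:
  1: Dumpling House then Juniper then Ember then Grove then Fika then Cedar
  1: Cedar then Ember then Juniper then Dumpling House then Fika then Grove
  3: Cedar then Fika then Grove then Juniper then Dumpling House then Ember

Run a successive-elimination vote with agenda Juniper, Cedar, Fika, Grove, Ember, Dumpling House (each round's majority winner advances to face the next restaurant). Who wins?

Cedar

Round 1: Juniper vs Cedar — 1–4, Cedar advances.
Round 2: Cedar vs Fika — 4–1, Cedar advances.
Round 3: Cedar vs Grove — 4–1, Cedar advances.
Round 4: Cedar vs Ember — 4–1, Cedar advances.
Round 5: Cedar vs Dumpling House — 4–1, Cedar advances.
Cedar survives the agenda.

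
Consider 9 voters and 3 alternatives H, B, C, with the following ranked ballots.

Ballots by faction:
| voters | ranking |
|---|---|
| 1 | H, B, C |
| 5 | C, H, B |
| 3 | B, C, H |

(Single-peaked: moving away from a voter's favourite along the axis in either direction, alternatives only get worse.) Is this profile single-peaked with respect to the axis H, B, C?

no

Axis positions: H=1, B=2, C=3.
Faction 1 (peak H at position 1): ranking walks positions 1-2-3, expanding outward from the peak — single-peaked.
Faction 2: ranking walks positions 3-1-2; H is ranked above B even though B lies between H and the peak C on the axis — preferences dip and rise again. Not single-peaked.
Faction 3 (peak B at position 2): ranking walks positions 2-3-1, expanding outward from the peak — single-peaked.
Faction 2 violates single-peakedness, so the profile is not single-peaked on this axis.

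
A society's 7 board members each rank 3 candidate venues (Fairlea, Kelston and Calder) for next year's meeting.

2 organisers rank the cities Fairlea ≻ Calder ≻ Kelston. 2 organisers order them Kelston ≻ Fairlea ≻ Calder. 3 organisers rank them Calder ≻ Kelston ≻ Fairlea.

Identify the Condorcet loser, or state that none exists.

none

Pairwise majorities:
Fairlea vs Kelston: 2 for Fairlea, 5 for Kelston — Kelston by 5–2.
Fairlea vs Calder: 2+2 = 4 for Fairlea, 3 for Calder — Fairlea by 4–3.
Kelston vs Calder: Kelston preferred on 2 ballots; Calder wins 5–2.
Each city has at least one pairwise win (Fairlea beats Calder; Kelston beats Fairlea; Calder beats Kelston) — no Condorcet loser.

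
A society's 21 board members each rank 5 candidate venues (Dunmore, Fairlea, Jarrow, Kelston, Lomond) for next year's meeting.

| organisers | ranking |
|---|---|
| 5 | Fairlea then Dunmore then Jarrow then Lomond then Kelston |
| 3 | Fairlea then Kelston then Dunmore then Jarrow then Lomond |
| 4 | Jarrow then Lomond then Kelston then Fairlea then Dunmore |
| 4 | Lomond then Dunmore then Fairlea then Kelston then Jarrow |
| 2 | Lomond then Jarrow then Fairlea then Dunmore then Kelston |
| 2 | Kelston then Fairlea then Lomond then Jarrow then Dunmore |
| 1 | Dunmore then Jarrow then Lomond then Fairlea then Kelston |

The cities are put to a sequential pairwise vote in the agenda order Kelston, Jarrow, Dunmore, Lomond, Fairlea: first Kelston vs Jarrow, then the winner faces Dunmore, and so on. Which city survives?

Lomond

Round 1: Kelston vs Jarrow — 9–12, Jarrow advances.
Round 2: Jarrow vs Dunmore — 8–13, Dunmore advances.
Round 3: Dunmore vs Lomond — 9–12, Lomond advances.
Round 4: Lomond vs Fairlea — 11–10, Lomond advances.
The agenda winner is Lomond.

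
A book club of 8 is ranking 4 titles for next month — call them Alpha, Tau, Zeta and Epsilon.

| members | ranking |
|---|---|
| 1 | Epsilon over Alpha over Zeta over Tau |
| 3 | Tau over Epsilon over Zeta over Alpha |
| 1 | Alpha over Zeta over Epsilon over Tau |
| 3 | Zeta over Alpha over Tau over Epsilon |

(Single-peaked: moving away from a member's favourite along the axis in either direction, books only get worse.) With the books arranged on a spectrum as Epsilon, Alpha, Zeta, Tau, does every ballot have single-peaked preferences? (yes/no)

no

Axis positions: Epsilon=1, Alpha=2, Zeta=3, Tau=4.
Cluster 1 (peak Epsilon at position 1): ranking walks positions 1-2-3-4, expanding outward from the peak — single-peaked.
Cluster 2: ranking walks positions 4-1-3-2; Epsilon is ranked above Zeta even though Zeta lies between Epsilon and the peak Tau on the axis — preferences dip and rise again. Not single-peaked.
Cluster 3 (peak Alpha at position 2): ranking walks positions 2-3-1-4, expanding outward from the peak — single-peaked.
Cluster 4 (peak Zeta at position 3): ranking walks positions 3-2-4-1, expanding outward from the peak — single-peaked.
Cluster 2 violates single-peakedness, so the profile is not single-peaked on this axis.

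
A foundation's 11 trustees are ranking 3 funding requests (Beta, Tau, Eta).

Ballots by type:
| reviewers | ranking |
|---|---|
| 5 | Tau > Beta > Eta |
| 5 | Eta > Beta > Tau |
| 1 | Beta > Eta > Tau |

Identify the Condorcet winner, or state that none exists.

Pairwise majorities:
Beta vs Tau: 6 to 5, Beta.
Beta vs Eta: 6 to 5, Beta.
Tau vs Eta: Tau preferred on 5 ballots; Eta wins 6–5.
Beta defeats every rival head-to-head and is the Condorcet winner.

Beta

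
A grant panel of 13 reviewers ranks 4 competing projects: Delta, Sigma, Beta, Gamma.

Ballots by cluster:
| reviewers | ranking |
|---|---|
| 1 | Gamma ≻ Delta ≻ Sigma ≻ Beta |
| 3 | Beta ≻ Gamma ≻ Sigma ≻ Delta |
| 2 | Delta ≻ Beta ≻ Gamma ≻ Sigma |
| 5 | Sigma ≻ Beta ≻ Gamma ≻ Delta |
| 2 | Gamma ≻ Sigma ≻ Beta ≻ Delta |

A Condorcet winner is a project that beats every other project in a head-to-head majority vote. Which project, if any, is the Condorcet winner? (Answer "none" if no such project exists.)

none

Head-to-head results (13 reviewers):
Delta vs Sigma: Delta is ranked higher on 1+2 = 3 ballots, Sigma on 10. Sigma wins 10–3.
Delta vs Beta: Beta, 10–3.
Delta vs Gamma: 2 for Delta, 11 for Gamma — Gamma by 11–2.
Sigma vs Beta: Sigma preferred on 1+5+2 = 8 ballots; Sigma wins 8–5.
Sigma vs Gamma: Sigma preferred on 5 ballots; Gamma wins 8–5.
Beta vs Gamma: Beta preferred on 3+2+5 = 10 ballots; Beta wins 10–3.
No project is unbeaten: Delta loses to Sigma; Sigma loses to Gamma; Beta loses to Sigma; Gamma loses to Beta. In particular Sigma beats Beta beats Gamma beats Sigma is a majority cycle — no Condorcet winner exists.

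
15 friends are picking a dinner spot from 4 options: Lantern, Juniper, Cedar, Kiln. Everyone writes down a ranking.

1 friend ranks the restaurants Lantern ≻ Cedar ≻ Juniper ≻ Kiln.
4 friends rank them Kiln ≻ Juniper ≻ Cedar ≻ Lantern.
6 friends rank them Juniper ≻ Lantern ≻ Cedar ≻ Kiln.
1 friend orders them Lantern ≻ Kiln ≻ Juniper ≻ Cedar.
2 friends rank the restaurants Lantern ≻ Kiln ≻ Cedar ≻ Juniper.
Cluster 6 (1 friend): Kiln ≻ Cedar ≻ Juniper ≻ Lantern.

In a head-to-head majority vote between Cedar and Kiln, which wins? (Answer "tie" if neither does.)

Kiln

Ballots ranking Cedar above Kiln: 1 + 6 = 7.
Ballots ranking Kiln above Cedar: 15 − 7 = 8.
Kiln wins the head-to-head 8–7.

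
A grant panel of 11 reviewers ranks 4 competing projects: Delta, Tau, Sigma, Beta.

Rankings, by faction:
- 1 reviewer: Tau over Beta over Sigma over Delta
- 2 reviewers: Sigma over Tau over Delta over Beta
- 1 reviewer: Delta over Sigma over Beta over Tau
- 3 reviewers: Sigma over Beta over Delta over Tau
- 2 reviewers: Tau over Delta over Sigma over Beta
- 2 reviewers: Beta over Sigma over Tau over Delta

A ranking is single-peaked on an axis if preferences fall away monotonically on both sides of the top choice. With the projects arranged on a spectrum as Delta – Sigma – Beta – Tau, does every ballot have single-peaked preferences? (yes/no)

Axis positions: Delta=1, Sigma=2, Beta=3, Tau=4.
Faction 1 (peak Tau at position 4): ranking walks positions 4-3-2-1, expanding outward from the peak — single-peaked.
Faction 2: ranking walks positions 2-4-1-3; Tau is ranked above Beta even though Beta lies between Tau and the peak Sigma on the axis — preferences dip and rise again. Not single-peaked.
Faction 3 (peak Delta at position 1): ranking walks positions 1-2-3-4, expanding outward from the peak — single-peaked.
Faction 4 (peak Sigma at position 2): ranking walks positions 2-3-1-4, expanding outward from the peak — single-peaked.
Faction 5: ranking walks positions 4-1-2-3; Delta is ranked above Beta even though Beta lies between Delta and the peak Tau on the axis — preferences dip and rise again. Not single-peaked.
Faction 6 (peak Beta at position 3): ranking walks positions 3-2-4-1, expanding outward from the peak — single-peaked.
Faction 2 violates single-peakedness, so the profile is not single-peaked on this axis.

no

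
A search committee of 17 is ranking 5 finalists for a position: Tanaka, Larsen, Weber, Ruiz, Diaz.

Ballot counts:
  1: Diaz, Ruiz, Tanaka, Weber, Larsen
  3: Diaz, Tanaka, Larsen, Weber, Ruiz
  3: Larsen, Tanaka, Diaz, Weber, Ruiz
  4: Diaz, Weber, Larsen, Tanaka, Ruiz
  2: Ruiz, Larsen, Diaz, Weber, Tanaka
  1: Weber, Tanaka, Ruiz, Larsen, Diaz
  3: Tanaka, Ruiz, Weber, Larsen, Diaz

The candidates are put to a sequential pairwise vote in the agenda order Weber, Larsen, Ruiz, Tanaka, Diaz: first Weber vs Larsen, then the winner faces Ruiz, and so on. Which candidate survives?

Diaz

Round 1: Weber vs Larsen — 9–8, Weber advances.
Round 2: Weber vs Ruiz — 11–6, Weber advances.
Round 3: Weber vs Tanaka — 7–10, Tanaka advances.
Round 4: Tanaka vs Diaz — 7–10, Diaz advances.
Diaz survives the agenda.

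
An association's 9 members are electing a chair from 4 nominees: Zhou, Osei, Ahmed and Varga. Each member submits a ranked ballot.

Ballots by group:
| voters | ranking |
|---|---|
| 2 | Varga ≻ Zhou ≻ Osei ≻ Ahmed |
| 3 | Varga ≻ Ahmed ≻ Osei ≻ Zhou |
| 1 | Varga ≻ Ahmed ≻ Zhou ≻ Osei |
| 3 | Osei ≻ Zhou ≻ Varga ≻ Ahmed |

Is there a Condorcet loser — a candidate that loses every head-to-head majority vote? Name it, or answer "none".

Ahmed

Pairwise majorities:
Zhou–Osei: Osei 6–3.
Zhou vs Ahmed: 5 to 4, Zhou.
Zhou vs Varga: 3 for Zhou, 6 for Varga — Varga by 6–3.
Osei vs Ahmed: Osei, 5–4.
Osei–Varga: Varga 6–3.
Ahmed vs Varga: 0 for Ahmed, 9 for Varga — Varga by 9–0.
Only Ahmed has no wins; Ahmed is the Condorcet loser.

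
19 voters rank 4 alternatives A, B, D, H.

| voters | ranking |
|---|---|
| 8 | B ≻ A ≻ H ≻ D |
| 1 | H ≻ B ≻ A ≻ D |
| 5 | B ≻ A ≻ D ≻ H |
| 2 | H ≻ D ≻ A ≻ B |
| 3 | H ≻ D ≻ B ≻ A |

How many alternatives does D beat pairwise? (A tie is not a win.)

0

D against each rival (19 voters):
D vs A: A, 14–5.
D–B: B 14–5.
D vs H: H, 14–5.
D beats no one; loses to A, B, H — 0 pairwise wins.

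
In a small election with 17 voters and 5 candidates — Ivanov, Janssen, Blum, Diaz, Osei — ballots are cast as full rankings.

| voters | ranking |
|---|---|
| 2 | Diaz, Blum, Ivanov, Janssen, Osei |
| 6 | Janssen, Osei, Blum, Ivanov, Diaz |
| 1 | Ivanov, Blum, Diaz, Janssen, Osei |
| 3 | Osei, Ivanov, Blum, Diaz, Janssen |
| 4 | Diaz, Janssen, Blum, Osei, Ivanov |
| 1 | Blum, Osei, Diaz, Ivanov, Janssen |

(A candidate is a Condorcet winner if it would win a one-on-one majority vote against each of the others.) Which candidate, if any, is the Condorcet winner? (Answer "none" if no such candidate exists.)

none

Head-to-head results (17 voters):
Ivanov vs Janssen: Janssen, 10–7.
Ivanov vs Blum: Ivanov is ranked higher on 1+3 = 4 ballots, Blum on 13. Blum wins 13–4.
Ivanov vs Diaz: Ivanov, 10–7.
Ivanov vs Osei: Osei wins 14–3.
Janssen vs Blum: Janssen preferred on 6+4 = 10 ballots; Janssen wins 10–7.
Janssen vs Diaz: 6 for Janssen, 11 for Diaz — Diaz by 11–6.
Janssen vs Osei: Janssen wins 13–4.
Blum vs Diaz: 6+1+3+1 = 11 for Blum, 6 for Diaz — Blum by 11–6.
Blum vs Osei: Osei wins 9–8.
Diaz vs Osei: Osei, 10–7.
Every candidate loses at least once (Ivanov loses to Janssen; Janssen loses to Diaz; Blum loses to Janssen; Diaz loses to Ivanov; Osei loses to Janssen). The majority relation contains the cycle Ivanov → Diaz → Janssen → Ivanov, so there is no Condorcet winner.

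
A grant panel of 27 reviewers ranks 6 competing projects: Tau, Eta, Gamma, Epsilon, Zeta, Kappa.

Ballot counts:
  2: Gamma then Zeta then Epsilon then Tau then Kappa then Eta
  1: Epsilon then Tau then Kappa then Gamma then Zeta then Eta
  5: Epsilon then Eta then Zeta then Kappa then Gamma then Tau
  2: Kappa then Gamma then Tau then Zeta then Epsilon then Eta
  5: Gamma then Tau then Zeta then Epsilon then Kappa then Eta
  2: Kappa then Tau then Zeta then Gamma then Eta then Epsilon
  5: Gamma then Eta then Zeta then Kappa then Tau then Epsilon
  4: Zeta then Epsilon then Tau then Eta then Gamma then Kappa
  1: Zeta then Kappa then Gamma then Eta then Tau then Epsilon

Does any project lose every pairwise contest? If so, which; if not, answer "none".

Head-to-head results (27 reviewers):
Tau vs Eta: 2+1+2+5+2+4 = 16 for Tau, 11 for Eta — Tau by 16–11.
Tau vs Gamma: 1+2+4 = 7 for Tau, 20 for Gamma — Gamma by 20–7.
Tau vs Epsilon: Tau wins 15–12.
Tau vs Zeta: Zeta, 17–10.
Tau–Kappa: Kappa 15–12.
Eta vs Gamma: 5+4 = 9 for Eta, 18 for Gamma — Gamma by 18–9.
Eta vs Epsilon: 8 to 19, Epsilon.
Eta–Zeta: Zeta 17–10.
Eta vs Kappa: Eta wins 14–13.
Gamma vs Epsilon: Gamma, 17–10.
Gamma vs Zeta: Gamma preferred on 2+1+2+5+5 = 15 ballots; Gamma wins 15–12.
Gamma vs Kappa: 16 to 11, Gamma.
Epsilon vs Zeta: Zeta wins 21–6.
Epsilon vs Kappa: Epsilon preferred on 2+1+5+5+4 = 17 ballots; Epsilon wins 17–10.
Zeta vs Kappa: Zeta preferred on 2+5+5+5+4+1 = 22 ballots; Zeta wins 22–5.
Each project has at least one pairwise win (Tau beats Eta; Eta beats Kappa; Gamma beats Tau; Epsilon beats Eta; Zeta beats Tau; Kappa beats Tau) — no Condorcet loser.

none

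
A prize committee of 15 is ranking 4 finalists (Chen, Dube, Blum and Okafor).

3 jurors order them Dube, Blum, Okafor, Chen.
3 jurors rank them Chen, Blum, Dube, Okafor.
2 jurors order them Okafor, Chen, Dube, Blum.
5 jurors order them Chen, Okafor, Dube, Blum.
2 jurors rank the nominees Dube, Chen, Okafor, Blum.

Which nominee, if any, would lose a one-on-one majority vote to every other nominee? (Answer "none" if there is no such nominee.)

Blum

Head-to-head results (15 jurors):
Chen vs Dube: Chen, 10–5.
Chen vs Blum: Chen wins 12–3.
Chen vs Okafor: Chen, 10–5.
Dube vs Blum: 3+2+5+2 = 12 for Dube, 3 for Blum — Dube by 12–3.
Dube vs Okafor: Dube, 8–7.
Blum vs Okafor: 3+3 = 6 for Blum, 9 for Okafor — Okafor by 9–6.
Blum loses to every other nominee — it is the Condorcet loser.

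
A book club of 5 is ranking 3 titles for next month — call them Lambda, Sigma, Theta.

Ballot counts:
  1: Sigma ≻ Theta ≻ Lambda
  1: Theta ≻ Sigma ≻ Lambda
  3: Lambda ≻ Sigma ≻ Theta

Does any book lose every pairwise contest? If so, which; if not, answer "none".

Pairwise majorities:
Lambda vs Sigma: Lambda, 3–2.
Lambda vs Theta: Lambda is ranked higher on 3 ballots, Theta on 2. Lambda wins 3–2.
Sigma–Theta: Sigma 4–1.
Theta is beaten in every head-to-head and is the Condorcet loser.

Theta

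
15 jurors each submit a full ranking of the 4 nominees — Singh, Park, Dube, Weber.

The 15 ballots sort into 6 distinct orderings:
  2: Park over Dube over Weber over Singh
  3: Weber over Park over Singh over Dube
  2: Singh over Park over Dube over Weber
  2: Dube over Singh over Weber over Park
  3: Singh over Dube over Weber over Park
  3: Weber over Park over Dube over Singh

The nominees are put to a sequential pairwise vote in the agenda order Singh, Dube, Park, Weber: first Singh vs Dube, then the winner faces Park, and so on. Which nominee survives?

Weber

Round 1: Singh vs Dube — 8–7, Singh advances.
Round 2: Singh vs Park — 7–8, Park advances.
Round 3: Park vs Weber — 4–11, Weber advances.
Weber survives the agenda.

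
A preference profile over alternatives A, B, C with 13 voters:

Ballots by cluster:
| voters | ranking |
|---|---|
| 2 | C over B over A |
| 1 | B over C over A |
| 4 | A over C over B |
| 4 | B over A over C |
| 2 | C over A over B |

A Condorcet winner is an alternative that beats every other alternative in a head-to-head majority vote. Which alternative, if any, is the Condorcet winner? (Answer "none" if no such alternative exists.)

Head-to-head results (13 voters):
A vs B: B wins 7–6.
A vs C: A wins 8–5.
B vs C: C, 8–5.
Every alternative loses at least once (A loses to B; B loses to C; C loses to A). The majority relation contains the cycle A → C → B → A, so there is no Condorcet winner.

none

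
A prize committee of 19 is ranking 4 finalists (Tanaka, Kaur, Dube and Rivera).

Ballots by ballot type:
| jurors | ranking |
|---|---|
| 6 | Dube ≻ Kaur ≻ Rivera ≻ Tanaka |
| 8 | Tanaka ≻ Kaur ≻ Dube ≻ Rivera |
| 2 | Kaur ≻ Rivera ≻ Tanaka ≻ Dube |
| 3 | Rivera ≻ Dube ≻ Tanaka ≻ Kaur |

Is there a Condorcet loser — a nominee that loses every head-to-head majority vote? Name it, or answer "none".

none

Head-to-head results (19 jurors):
Tanaka vs Kaur: 11 to 8, Tanaka.
Tanaka vs Dube: Tanaka preferred on 8+2 = 10 ballots; Tanaka wins 10–9.
Tanaka vs Rivera: 8 to 11, Rivera.
Kaur–Dube: Kaur 10–9.
Kaur vs Rivera: Kaur, 16–3.
Dube vs Rivera: Dube wins 14–5.
Each nominee has at least one pairwise win (Tanaka beats Kaur; Kaur beats Dube; Dube beats Rivera; Rivera beats Tanaka) — no Condorcet loser.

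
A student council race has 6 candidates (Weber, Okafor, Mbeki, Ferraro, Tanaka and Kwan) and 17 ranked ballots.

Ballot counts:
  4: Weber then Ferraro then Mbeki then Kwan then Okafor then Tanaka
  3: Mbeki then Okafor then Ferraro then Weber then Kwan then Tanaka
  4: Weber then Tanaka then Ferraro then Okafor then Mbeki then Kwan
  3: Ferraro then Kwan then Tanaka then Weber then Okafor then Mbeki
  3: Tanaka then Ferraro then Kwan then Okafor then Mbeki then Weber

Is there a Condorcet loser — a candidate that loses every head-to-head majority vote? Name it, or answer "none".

none

Pairwise majorities:
Weber vs Okafor: Weber wins 11–6.
Weber vs Mbeki: 11 to 6, Weber.
Weber vs Ferraro: Weber preferred on 4+4 = 8 ballots; Ferraro wins 9–8.
Weber vs Tanaka: Weber wins 11–6.
Weber vs Kwan: Weber wins 11–6.
Okafor–Mbeki: Okafor 10–7.
Okafor–Ferraro: Ferraro 14–3.
Okafor vs Tanaka: 4+3 = 7 for Okafor, 10 for Tanaka — Tanaka by 10–7.
Okafor vs Kwan: Kwan, 10–7.
Mbeki–Ferraro: Ferraro 14–3.
Mbeki vs Tanaka: 4+3 = 7 for Mbeki, 10 for Tanaka — Tanaka by 10–7.
Mbeki vs Kwan: Mbeki is ranked higher on 4+3+4 = 11 ballots, Kwan on 6. Mbeki wins 11–6.
Ferraro vs Tanaka: Ferraro wins 10–7.
Ferraro vs Kwan: Ferraro wins 17–0.
Tanaka vs Kwan: Tanaka preferred on 4+3 = 7 ballots; Kwan wins 10–7.
Each candidate has at least one pairwise win (Weber beats Okafor; Okafor beats Mbeki; Mbeki beats Kwan; Ferraro beats Weber; Tanaka beats Okafor; Kwan beats Okafor) — no Condorcet loser.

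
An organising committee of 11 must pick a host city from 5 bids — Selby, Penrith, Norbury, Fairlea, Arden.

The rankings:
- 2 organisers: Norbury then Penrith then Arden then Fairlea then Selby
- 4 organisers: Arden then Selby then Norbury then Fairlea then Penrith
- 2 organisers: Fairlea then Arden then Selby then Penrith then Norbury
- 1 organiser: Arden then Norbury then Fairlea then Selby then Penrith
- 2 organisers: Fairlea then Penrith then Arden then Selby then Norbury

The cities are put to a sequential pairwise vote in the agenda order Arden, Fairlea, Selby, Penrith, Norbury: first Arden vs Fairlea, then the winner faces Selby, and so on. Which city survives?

Round 1: Arden vs Fairlea — 7–4, Arden advances.
Round 2: Arden vs Selby — 11–0, Arden advances.
Round 3: Arden vs Penrith — 7–4, Arden advances.
Round 4: Arden vs Norbury — 9–2, Arden advances.
Arden survives the agenda.

Arden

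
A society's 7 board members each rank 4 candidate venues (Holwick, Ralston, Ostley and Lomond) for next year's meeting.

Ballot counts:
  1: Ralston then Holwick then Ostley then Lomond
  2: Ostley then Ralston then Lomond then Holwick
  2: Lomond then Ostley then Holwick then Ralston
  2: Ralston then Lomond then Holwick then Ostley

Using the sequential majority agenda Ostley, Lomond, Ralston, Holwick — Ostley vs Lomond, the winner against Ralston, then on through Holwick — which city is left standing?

Ralston

Round 1: Ostley vs Lomond — 3–4, Lomond advances.
Round 2: Lomond vs Ralston — 2–5, Ralston advances.
Round 3: Ralston vs Holwick — 5–2, Ralston advances.
The agenda winner is Ralston.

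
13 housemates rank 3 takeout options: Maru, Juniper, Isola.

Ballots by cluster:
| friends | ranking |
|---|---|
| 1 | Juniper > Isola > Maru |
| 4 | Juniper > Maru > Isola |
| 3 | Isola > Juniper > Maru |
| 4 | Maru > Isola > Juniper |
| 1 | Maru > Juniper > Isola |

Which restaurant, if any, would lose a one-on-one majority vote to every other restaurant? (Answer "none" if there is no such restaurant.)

none

Pairwise majorities:
Maru vs Juniper: Maru is ranked higher on 4+1 = 5 ballots, Juniper on 8. Juniper wins 8–5.
Maru vs Isola: Maru is ranked higher on 4+4+1 = 9 ballots, Isola on 4. Maru wins 9–4.
Juniper vs Isola: 1+4+1 = 6 for Juniper, 7 for Isola — Isola by 7–6.
Every restaurant wins at least one matchup (Maru beats Isola; Juniper beats Maru; Isola beats Juniper), so there is no Condorcet loser.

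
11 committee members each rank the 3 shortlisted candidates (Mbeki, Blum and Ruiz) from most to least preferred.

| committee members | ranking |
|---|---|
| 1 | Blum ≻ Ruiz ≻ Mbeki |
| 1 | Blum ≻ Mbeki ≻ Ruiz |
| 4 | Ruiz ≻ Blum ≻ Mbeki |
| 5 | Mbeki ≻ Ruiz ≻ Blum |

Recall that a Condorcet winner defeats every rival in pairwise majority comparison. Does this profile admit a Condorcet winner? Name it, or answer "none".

Check each pair by majority over 11 ballots:
Mbeki vs Blum: Blum wins 6–5.
Mbeki vs Ruiz: Mbeki, 6–5.
Blum vs Ruiz: Ruiz, 9–2.
Every candidate loses at least once (Mbeki loses to Blum; Blum loses to Ruiz; Ruiz loses to Mbeki). The majority relation contains the cycle Mbeki beats Ruiz beats Blum beats Mbeki, so there is no Condorcet winner.

none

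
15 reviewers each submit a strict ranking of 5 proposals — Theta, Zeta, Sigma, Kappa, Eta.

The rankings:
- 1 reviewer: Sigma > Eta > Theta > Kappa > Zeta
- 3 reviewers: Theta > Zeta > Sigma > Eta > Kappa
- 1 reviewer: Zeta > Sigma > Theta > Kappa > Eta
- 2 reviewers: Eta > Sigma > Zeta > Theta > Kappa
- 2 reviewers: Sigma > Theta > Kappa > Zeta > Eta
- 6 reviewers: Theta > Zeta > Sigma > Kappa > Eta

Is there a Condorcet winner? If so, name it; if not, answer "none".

Theta

Head-to-head results (15 reviewers):
Theta–Zeta: Theta 12–3.
Theta vs Sigma: Theta wins 9–6.
Theta vs Kappa: Theta wins 15–0.
Theta vs Eta: Theta, 12–3.
Zeta–Sigma: Zeta 10–5.
Zeta–Kappa: Zeta 12–3.
Zeta–Eta: Zeta 12–3.
Sigma vs Kappa: Sigma wins 15–0.
Sigma–Eta: Sigma 13–2.
Kappa vs Eta: Kappa, 9–6.
Theta beats each of Zeta, Sigma, Kappa, Eta — Theta is the Condorcet winner.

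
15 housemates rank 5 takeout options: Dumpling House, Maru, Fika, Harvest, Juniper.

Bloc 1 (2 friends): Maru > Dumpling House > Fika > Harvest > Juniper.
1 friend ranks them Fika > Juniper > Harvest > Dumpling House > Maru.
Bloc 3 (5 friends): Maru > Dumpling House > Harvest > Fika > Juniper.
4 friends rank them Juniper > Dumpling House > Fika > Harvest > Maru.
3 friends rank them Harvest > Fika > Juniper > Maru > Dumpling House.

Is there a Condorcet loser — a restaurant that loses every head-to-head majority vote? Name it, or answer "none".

none

Pairwise majorities:
Dumpling House vs Maru: Maru, 10–5.
Dumpling House–Fika: Dumpling House 11–4.
Dumpling House vs Harvest: 2+5+4 = 11 for Dumpling House, 4 for Harvest — Dumpling House by 11–4.
Dumpling House vs Juniper: Juniper, 8–7.
Maru vs Fika: 7 to 8, Fika.
Maru vs Harvest: Maru preferred on 2+5 = 7 ballots; Harvest wins 8–7.
Maru vs Juniper: 2+5 = 7 for Maru, 8 for Juniper — Juniper by 8–7.
Fika vs Harvest: Harvest wins 8–7.
Fika vs Juniper: Fika preferred on 2+1+5+3 = 11 ballots; Fika wins 11–4.
Harvest vs Juniper: 2+5+3 = 10 for Harvest, 5 for Juniper — Harvest by 10–5.
Each restaurant has at least one pairwise win (Dumpling House beats Fika; Maru beats Dumpling House; Fika beats Maru; Harvest beats Maru; Juniper beats Dumpling House) — no Condorcet loser.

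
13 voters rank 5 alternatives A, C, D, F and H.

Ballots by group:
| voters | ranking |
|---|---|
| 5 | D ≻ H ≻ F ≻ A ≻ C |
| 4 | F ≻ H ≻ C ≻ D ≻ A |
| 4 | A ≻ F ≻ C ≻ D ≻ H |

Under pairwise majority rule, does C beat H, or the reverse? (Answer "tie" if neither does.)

H

Ballots ranking C above H: 4.
Ballots ranking H above C: 13 − 4 = 9.
H wins the head-to-head 9–4.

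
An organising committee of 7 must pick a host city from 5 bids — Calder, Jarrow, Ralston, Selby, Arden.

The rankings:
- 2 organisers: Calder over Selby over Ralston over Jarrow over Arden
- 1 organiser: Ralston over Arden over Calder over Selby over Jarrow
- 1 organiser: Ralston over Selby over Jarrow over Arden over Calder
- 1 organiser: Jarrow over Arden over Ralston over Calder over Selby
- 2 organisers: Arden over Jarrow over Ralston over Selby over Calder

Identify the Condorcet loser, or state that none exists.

Pairwise majorities:
Calder vs Jarrow: 3 to 4, Jarrow.
Calder vs Ralston: 2 to 5, Ralston.
Calder vs Selby: Calder, 4–3.
Calder vs Arden: Calder is ranked higher on 2 ballots, Arden on 5. Arden wins 5–2.
Jarrow–Ralston: Ralston 4–3.
Jarrow vs Selby: Selby wins 4–3.
Jarrow vs Arden: Jarrow wins 4–3.
Ralston vs Selby: Ralston is ranked higher on 1+1+1+2 = 5 ballots, Selby on 2. Ralston wins 5–2.
Ralston vs Arden: 2+1+1 = 4 for Ralston, 3 for Arden — Ralston by 4–3.
Selby–Arden: Arden 4–3.
Each city has at least one pairwise win (Calder beats Selby; Jarrow beats Calder; Ralston beats Calder; Selby beats Jarrow; Arden beats Calder) — no Condorcet loser.

none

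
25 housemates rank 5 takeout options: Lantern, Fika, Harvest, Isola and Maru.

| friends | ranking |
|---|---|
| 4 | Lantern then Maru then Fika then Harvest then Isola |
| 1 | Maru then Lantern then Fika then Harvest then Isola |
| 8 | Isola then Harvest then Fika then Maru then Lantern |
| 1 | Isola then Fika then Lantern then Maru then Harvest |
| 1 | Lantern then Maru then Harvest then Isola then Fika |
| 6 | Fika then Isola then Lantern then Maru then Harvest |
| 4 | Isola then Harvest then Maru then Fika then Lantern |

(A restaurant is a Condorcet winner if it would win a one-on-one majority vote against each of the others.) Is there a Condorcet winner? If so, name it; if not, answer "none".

Check each pair by majority over 25 ballots:
Lantern–Fika: Fika 19–6.
Lantern vs Harvest: Lantern wins 13–12.
Lantern vs Isola: Isola wins 19–6.
Lantern–Maru: Maru 13–12.
Fika vs Harvest: Harvest, 13–12.
Fika vs Isola: Isola wins 14–11.
Fika vs Maru: Fika, 15–10.
Harvest vs Isola: Isola wins 19–6.
Harvest vs Maru: Maru, 13–12.
Isola vs Maru: Isola, 19–6.
Only Isola has no losses; Isola is the Condorcet winner.

Isola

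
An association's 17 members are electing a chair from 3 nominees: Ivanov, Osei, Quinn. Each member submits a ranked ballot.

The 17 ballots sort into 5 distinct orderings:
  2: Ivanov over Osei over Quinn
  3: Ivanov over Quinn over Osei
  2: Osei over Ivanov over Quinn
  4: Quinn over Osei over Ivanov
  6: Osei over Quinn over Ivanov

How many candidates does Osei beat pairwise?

2

Osei against each rival (17 voters):
Osei vs Ivanov: Osei is ranked higher on 2+4+6 = 12 ballots, Ivanov on 5. Osei wins 12–5.
Osei vs Quinn: Osei wins 10–7.
Osei beats Ivanov, Quinn — 2 pairwise wins.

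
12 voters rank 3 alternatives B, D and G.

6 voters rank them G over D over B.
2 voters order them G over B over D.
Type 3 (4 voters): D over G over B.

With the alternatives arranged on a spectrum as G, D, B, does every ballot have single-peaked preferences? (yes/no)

Axis positions: G=1, D=2, B=3.
Type 1 (peak G at position 1): ranking walks positions 1-2-3, expanding outward from the peak — single-peaked.
Type 2: ranking walks positions 1-3-2; B is ranked above D even though D lies between B and the peak G on the axis — preferences dip and rise again. Not single-peaked.
Type 3 (peak D at position 2): ranking walks positions 2-1-3, expanding outward from the peak — single-peaked.
Type 2 violates single-peakedness, so the profile is not single-peaked on this axis.

no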